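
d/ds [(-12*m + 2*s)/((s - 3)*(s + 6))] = 2*(12*m*s + 18*m - s^2 - 18)/(s^4 + 6*s^3 - 27*s^2 - 108*s + 324)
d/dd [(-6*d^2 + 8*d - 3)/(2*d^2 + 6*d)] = (-26*d^2 + 6*d + 9)/(2*d^2*(d^2 + 6*d + 9))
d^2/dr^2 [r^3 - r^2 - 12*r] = 6*r - 2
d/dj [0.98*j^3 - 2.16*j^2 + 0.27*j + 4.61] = 2.94*j^2 - 4.32*j + 0.27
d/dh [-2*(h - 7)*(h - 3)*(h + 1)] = -6*h^2 + 36*h - 22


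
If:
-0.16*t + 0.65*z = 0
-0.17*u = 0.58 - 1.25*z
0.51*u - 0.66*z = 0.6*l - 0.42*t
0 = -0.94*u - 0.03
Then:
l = 0.77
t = 1.87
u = -0.03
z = 0.46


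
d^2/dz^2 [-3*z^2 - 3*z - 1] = -6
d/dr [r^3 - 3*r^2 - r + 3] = 3*r^2 - 6*r - 1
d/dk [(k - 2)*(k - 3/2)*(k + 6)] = 3*k^2 + 5*k - 18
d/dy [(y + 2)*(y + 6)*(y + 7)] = 3*y^2 + 30*y + 68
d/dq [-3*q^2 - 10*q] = -6*q - 10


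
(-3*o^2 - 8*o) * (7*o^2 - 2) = -21*o^4 - 56*o^3 + 6*o^2 + 16*o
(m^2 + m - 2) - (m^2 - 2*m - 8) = 3*m + 6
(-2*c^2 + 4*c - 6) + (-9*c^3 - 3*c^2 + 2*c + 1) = -9*c^3 - 5*c^2 + 6*c - 5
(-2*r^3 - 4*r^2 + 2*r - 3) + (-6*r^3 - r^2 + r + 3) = -8*r^3 - 5*r^2 + 3*r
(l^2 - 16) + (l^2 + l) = 2*l^2 + l - 16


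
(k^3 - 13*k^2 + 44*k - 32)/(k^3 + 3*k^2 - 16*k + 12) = (k^2 - 12*k + 32)/(k^2 + 4*k - 12)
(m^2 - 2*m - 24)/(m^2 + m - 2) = (m^2 - 2*m - 24)/(m^2 + m - 2)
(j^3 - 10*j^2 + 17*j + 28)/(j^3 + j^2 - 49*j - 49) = (j - 4)/(j + 7)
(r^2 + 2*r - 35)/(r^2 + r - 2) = (r^2 + 2*r - 35)/(r^2 + r - 2)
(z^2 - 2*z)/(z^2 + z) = (z - 2)/(z + 1)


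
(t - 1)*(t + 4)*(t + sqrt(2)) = t^3 + sqrt(2)*t^2 + 3*t^2 - 4*t + 3*sqrt(2)*t - 4*sqrt(2)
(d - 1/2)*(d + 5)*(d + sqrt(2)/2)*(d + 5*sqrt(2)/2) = d^4 + 3*sqrt(2)*d^3 + 9*d^3/2 + 27*sqrt(2)*d^2/2 - 15*sqrt(2)*d/2 + 45*d/4 - 25/4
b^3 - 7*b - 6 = (b - 3)*(b + 1)*(b + 2)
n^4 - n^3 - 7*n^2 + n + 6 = (n - 3)*(n - 1)*(n + 1)*(n + 2)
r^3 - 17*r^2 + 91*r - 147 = (r - 7)^2*(r - 3)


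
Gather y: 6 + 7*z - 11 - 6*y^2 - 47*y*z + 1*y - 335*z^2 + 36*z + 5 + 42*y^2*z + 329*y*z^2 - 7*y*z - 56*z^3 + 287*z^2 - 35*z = y^2*(42*z - 6) + y*(329*z^2 - 54*z + 1) - 56*z^3 - 48*z^2 + 8*z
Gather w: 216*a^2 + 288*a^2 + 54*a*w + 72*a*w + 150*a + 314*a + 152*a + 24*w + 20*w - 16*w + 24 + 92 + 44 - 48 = 504*a^2 + 616*a + w*(126*a + 28) + 112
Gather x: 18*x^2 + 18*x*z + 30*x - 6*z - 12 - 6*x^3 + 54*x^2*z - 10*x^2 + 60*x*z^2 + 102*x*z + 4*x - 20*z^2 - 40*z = -6*x^3 + x^2*(54*z + 8) + x*(60*z^2 + 120*z + 34) - 20*z^2 - 46*z - 12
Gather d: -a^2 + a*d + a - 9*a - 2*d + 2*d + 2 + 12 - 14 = -a^2 + a*d - 8*a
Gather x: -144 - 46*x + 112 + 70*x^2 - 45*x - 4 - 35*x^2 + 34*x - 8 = 35*x^2 - 57*x - 44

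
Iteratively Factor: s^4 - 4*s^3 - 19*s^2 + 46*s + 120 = (s + 3)*(s^3 - 7*s^2 + 2*s + 40) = (s + 2)*(s + 3)*(s^2 - 9*s + 20) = (s - 4)*(s + 2)*(s + 3)*(s - 5)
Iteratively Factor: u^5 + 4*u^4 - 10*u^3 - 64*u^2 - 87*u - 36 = (u + 1)*(u^4 + 3*u^3 - 13*u^2 - 51*u - 36) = (u + 1)*(u + 3)*(u^3 - 13*u - 12) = (u + 1)*(u + 3)^2*(u^2 - 3*u - 4) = (u - 4)*(u + 1)*(u + 3)^2*(u + 1)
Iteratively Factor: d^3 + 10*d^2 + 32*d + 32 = (d + 2)*(d^2 + 8*d + 16) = (d + 2)*(d + 4)*(d + 4)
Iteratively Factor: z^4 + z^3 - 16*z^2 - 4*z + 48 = (z + 4)*(z^3 - 3*z^2 - 4*z + 12) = (z - 3)*(z + 4)*(z^2 - 4) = (z - 3)*(z - 2)*(z + 4)*(z + 2)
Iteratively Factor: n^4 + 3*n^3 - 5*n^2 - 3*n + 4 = (n - 1)*(n^3 + 4*n^2 - n - 4) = (n - 1)*(n + 4)*(n^2 - 1) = (n - 1)^2*(n + 4)*(n + 1)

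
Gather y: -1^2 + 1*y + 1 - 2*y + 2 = 2 - y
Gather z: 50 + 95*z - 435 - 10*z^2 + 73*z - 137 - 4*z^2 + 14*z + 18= -14*z^2 + 182*z - 504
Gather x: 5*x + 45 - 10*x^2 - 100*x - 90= -10*x^2 - 95*x - 45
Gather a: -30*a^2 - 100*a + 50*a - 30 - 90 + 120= -30*a^2 - 50*a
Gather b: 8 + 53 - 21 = 40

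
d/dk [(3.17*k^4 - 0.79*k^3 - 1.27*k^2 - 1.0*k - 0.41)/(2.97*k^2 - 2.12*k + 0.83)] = (18.8298*k^5 - 22.5075*k^4 + 13.874*k^3 + 3.6953*k^2 + 0.3272*k - 1.6992)/(8.8209*k^4 - 12.5928*k^3 + 9.4246*k^2 - 3.5192*k + 0.6889)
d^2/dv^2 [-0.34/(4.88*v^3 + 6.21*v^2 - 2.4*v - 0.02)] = ((9.9552*v + 4.2228)*(4.88*v^3 + 6.21*v^2 - 2.4*v - 0.02) - 0.34*(14.64*v^2 + 12.42*v - 2.4)*(29.28*v^2 + 24.84*v - 4.8))/(4.88*v^3 + 6.21*v^2 - 2.4*v - 0.02)^3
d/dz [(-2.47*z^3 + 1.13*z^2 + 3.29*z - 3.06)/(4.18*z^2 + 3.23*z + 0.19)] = (-10.3246*z^4 - 15.9562*z^3 - 11.5102*z^2 + 26.011*z + 10.5089)/(17.4724*z^4 + 27.0028*z^3 + 12.0213*z^2 + 1.2274*z + 0.0361)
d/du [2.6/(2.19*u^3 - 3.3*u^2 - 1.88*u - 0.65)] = (-17.082*u^2 + 17.16*u + 4.888)/(-2.19*u^3 + 3.3*u^2 + 1.88*u + 0.65)^2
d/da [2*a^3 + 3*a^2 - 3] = 6*a*(a + 1)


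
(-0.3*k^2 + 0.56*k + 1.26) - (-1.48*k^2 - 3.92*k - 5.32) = 1.18*k^2 + 4.48*k + 6.58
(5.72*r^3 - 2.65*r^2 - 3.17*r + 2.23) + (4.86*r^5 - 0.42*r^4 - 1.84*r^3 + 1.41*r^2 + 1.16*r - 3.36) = 4.86*r^5 - 0.42*r^4 + 3.88*r^3 - 1.24*r^2 - 2.01*r - 1.13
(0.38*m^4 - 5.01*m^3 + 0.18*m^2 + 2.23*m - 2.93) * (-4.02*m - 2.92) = -1.5276*m^5 + 19.0306*m^4 + 13.9056*m^3 - 9.4902*m^2 + 5.267*m + 8.5556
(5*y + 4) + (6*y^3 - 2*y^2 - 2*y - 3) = 6*y^3 - 2*y^2 + 3*y + 1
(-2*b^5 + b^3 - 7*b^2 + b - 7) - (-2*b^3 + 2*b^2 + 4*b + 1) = -2*b^5 + 3*b^3 - 9*b^2 - 3*b - 8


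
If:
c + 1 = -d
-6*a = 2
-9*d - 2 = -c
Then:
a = -1/3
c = -7/10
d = -3/10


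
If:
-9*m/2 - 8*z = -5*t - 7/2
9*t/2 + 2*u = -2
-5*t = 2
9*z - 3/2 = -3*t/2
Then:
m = -11/135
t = -2/5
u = -1/10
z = 7/30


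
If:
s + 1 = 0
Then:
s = -1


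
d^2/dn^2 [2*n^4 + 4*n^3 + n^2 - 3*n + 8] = 24*n^2 + 24*n + 2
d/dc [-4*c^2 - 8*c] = -8*c - 8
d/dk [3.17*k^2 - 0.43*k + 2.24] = 6.34*k - 0.43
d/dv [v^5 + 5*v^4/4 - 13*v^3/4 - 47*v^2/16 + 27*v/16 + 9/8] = 5*v^4 + 5*v^3 - 39*v^2/4 - 47*v/8 + 27/16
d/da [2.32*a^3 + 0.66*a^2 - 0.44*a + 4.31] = 6.96*a^2 + 1.32*a - 0.44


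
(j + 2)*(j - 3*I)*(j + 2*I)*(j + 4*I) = j^4 + 2*j^3 + 3*I*j^3 + 10*j^2 + 6*I*j^2 + 20*j + 24*I*j + 48*I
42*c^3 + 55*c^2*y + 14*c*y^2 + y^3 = (c + y)*(6*c + y)*(7*c + y)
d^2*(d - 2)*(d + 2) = d^4 - 4*d^2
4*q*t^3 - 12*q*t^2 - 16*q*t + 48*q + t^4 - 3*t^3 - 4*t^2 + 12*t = (4*q + t)*(t - 3)*(t - 2)*(t + 2)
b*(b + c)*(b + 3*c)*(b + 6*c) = b^4 + 10*b^3*c + 27*b^2*c^2 + 18*b*c^3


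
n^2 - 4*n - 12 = (n - 6)*(n + 2)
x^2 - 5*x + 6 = (x - 3)*(x - 2)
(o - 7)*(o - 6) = o^2 - 13*o + 42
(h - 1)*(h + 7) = h^2 + 6*h - 7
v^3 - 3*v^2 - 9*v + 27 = (v - 3)^2*(v + 3)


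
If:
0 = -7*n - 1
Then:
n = -1/7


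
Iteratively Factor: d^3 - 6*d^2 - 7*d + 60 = (d - 4)*(d^2 - 2*d - 15) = (d - 4)*(d + 3)*(d - 5)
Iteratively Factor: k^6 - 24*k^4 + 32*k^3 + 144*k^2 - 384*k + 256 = (k + 4)*(k^5 - 4*k^4 - 8*k^3 + 64*k^2 - 112*k + 64) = (k - 2)*(k + 4)*(k^4 - 2*k^3 - 12*k^2 + 40*k - 32) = (k - 2)*(k + 4)^2*(k^3 - 6*k^2 + 12*k - 8) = (k - 2)^2*(k + 4)^2*(k^2 - 4*k + 4) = (k - 2)^3*(k + 4)^2*(k - 2)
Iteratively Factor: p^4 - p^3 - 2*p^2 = (p + 1)*(p^3 - 2*p^2) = p*(p + 1)*(p^2 - 2*p) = p*(p - 2)*(p + 1)*(p)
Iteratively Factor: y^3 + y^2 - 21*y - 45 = (y + 3)*(y^2 - 2*y - 15) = (y + 3)^2*(y - 5)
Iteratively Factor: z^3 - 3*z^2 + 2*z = (z - 1)*(z^2 - 2*z) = z*(z - 1)*(z - 2)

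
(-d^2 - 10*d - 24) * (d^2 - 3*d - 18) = -d^4 - 7*d^3 + 24*d^2 + 252*d + 432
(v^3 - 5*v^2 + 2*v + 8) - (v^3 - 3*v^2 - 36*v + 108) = -2*v^2 + 38*v - 100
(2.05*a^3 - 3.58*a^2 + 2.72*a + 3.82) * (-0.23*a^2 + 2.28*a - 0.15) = -0.4715*a^5 + 5.4974*a^4 - 9.0955*a^3 + 5.86*a^2 + 8.3016*a - 0.573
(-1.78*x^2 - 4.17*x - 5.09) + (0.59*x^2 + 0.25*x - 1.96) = -1.19*x^2 - 3.92*x - 7.05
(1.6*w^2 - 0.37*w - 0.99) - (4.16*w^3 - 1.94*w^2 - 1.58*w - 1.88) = -4.16*w^3 + 3.54*w^2 + 1.21*w + 0.89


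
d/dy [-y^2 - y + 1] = -2*y - 1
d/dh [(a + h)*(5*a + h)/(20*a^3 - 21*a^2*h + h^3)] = (9*a^2 - 2*a*h - h^2)/(16*a^4 - 40*a^3*h + 33*a^2*h^2 - 10*a*h^3 + h^4)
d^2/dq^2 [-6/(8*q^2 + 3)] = 288*(1 - 8*q^2)/(8*q^2 + 3)^3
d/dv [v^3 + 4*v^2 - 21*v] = 3*v^2 + 8*v - 21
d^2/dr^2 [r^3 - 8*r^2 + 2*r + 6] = 6*r - 16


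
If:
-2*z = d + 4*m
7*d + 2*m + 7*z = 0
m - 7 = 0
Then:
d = 24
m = 7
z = -26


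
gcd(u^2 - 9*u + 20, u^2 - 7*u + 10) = u - 5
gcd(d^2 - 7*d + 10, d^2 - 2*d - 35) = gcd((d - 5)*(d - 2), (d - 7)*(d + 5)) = 1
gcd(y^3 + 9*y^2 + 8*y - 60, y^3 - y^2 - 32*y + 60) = y^2 + 4*y - 12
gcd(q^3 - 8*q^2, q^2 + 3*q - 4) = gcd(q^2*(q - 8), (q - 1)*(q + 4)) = 1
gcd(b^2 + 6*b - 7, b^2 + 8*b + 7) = b + 7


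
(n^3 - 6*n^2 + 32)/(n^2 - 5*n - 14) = (n^2 - 8*n + 16)/(n - 7)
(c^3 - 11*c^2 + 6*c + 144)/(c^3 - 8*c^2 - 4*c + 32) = (c^2 - 3*c - 18)/(c^2 - 4)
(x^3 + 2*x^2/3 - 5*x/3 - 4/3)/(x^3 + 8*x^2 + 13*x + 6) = (x - 4/3)/(x + 6)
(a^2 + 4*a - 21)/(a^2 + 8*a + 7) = (a - 3)/(a + 1)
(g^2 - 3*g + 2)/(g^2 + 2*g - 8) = (g - 1)/(g + 4)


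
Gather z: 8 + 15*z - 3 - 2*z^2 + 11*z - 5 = -2*z^2 + 26*z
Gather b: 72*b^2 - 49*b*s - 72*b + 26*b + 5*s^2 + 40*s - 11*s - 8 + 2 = 72*b^2 + b*(-49*s - 46) + 5*s^2 + 29*s - 6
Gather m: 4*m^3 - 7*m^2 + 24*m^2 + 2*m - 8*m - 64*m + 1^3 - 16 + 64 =4*m^3 + 17*m^2 - 70*m + 49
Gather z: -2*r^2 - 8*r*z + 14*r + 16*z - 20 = -2*r^2 + 14*r + z*(16 - 8*r) - 20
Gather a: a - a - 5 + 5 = 0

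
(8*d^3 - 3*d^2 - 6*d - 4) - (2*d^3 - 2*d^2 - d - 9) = 6*d^3 - d^2 - 5*d + 5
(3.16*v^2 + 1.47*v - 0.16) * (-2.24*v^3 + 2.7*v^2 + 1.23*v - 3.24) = -7.0784*v^5 + 5.2392*v^4 + 8.2142*v^3 - 8.8623*v^2 - 4.9596*v + 0.5184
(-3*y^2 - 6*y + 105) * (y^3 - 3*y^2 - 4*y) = -3*y^5 + 3*y^4 + 135*y^3 - 291*y^2 - 420*y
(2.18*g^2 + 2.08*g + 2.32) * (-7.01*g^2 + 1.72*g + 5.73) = -15.2818*g^4 - 10.8312*g^3 - 0.194199999999995*g^2 + 15.9088*g + 13.2936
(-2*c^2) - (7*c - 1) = -2*c^2 - 7*c + 1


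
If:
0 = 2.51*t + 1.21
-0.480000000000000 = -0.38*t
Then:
No Solution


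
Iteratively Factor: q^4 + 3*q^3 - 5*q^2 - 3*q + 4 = (q - 1)*(q^3 + 4*q^2 - q - 4) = (q - 1)^2*(q^2 + 5*q + 4) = (q - 1)^2*(q + 4)*(q + 1)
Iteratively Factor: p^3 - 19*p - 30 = (p + 2)*(p^2 - 2*p - 15) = (p - 5)*(p + 2)*(p + 3)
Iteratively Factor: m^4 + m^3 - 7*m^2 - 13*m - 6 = (m + 1)*(m^3 - 7*m - 6) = (m - 3)*(m + 1)*(m^2 + 3*m + 2) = (m - 3)*(m + 1)*(m + 2)*(m + 1)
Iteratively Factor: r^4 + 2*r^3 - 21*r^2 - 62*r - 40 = (r + 4)*(r^3 - 2*r^2 - 13*r - 10) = (r + 2)*(r + 4)*(r^2 - 4*r - 5) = (r - 5)*(r + 2)*(r + 4)*(r + 1)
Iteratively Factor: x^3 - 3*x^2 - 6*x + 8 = (x - 4)*(x^2 + x - 2) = (x - 4)*(x - 1)*(x + 2)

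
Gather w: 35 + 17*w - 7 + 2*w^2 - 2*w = 2*w^2 + 15*w + 28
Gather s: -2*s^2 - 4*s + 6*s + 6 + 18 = -2*s^2 + 2*s + 24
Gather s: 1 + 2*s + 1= 2*s + 2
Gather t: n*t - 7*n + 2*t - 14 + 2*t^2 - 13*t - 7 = -7*n + 2*t^2 + t*(n - 11) - 21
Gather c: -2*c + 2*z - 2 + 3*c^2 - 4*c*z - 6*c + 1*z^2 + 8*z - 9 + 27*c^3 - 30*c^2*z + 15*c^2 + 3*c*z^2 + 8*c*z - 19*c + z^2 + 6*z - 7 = 27*c^3 + c^2*(18 - 30*z) + c*(3*z^2 + 4*z - 27) + 2*z^2 + 16*z - 18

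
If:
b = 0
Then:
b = 0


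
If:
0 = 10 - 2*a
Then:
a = 5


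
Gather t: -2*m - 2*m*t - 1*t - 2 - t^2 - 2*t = -2*m - t^2 + t*(-2*m - 3) - 2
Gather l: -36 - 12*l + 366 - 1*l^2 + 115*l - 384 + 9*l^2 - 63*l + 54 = 8*l^2 + 40*l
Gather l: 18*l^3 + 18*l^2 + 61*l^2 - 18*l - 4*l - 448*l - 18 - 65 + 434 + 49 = 18*l^3 + 79*l^2 - 470*l + 400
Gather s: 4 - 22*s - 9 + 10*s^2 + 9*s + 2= 10*s^2 - 13*s - 3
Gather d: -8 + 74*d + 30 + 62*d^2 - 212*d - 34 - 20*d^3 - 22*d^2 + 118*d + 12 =-20*d^3 + 40*d^2 - 20*d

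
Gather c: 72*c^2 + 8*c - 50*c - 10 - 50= 72*c^2 - 42*c - 60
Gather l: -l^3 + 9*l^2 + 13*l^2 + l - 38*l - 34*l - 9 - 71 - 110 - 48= -l^3 + 22*l^2 - 71*l - 238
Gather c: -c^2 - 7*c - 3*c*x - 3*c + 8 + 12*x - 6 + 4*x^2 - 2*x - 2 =-c^2 + c*(-3*x - 10) + 4*x^2 + 10*x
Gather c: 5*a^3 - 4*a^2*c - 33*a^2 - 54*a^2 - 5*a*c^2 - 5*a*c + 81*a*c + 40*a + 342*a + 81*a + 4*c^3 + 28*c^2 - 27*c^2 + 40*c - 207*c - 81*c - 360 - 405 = 5*a^3 - 87*a^2 + 463*a + 4*c^3 + c^2*(1 - 5*a) + c*(-4*a^2 + 76*a - 248) - 765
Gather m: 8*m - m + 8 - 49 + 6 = 7*m - 35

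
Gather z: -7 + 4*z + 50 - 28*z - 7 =36 - 24*z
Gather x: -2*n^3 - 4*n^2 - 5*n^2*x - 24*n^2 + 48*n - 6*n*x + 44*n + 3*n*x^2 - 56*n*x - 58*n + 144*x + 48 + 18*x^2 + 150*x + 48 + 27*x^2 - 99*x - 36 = -2*n^3 - 28*n^2 + 34*n + x^2*(3*n + 45) + x*(-5*n^2 - 62*n + 195) + 60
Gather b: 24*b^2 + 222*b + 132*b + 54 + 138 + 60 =24*b^2 + 354*b + 252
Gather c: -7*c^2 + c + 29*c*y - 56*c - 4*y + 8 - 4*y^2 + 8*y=-7*c^2 + c*(29*y - 55) - 4*y^2 + 4*y + 8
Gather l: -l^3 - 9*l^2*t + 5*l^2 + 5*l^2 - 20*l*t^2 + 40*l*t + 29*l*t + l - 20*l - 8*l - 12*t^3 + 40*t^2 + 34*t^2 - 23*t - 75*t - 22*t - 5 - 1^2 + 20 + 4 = -l^3 + l^2*(10 - 9*t) + l*(-20*t^2 + 69*t - 27) - 12*t^3 + 74*t^2 - 120*t + 18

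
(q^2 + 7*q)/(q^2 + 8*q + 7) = q/(q + 1)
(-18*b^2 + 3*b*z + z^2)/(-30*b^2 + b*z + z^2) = (-3*b + z)/(-5*b + z)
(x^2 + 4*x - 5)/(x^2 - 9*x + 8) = (x + 5)/(x - 8)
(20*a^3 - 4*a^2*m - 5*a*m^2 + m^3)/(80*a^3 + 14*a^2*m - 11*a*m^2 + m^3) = (2*a - m)/(8*a - m)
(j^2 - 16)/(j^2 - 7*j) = (j^2 - 16)/(j*(j - 7))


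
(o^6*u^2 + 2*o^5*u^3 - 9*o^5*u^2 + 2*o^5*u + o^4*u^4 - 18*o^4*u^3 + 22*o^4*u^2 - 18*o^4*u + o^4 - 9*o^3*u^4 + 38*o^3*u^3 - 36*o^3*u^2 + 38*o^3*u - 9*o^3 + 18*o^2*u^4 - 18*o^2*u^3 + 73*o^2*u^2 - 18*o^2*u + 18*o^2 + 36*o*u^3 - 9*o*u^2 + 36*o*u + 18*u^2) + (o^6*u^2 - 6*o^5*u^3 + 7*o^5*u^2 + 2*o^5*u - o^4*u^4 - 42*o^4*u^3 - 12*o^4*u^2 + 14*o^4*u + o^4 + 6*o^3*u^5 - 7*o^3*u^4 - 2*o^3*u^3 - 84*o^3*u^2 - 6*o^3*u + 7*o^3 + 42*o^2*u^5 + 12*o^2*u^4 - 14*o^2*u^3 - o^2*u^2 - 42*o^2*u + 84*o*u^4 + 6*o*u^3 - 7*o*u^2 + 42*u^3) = 2*o^6*u^2 - 4*o^5*u^3 - 2*o^5*u^2 + 4*o^5*u - 60*o^4*u^3 + 10*o^4*u^2 - 4*o^4*u + 2*o^4 + 6*o^3*u^5 - 16*o^3*u^4 + 36*o^3*u^3 - 120*o^3*u^2 + 32*o^3*u - 2*o^3 + 42*o^2*u^5 + 30*o^2*u^4 - 32*o^2*u^3 + 72*o^2*u^2 - 60*o^2*u + 18*o^2 + 84*o*u^4 + 42*o*u^3 - 16*o*u^2 + 36*o*u + 42*u^3 + 18*u^2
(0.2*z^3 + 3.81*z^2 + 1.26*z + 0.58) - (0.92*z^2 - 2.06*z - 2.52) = 0.2*z^3 + 2.89*z^2 + 3.32*z + 3.1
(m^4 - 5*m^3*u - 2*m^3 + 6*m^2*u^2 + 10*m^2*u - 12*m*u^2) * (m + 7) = m^5 - 5*m^4*u + 5*m^4 + 6*m^3*u^2 - 25*m^3*u - 14*m^3 + 30*m^2*u^2 + 70*m^2*u - 84*m*u^2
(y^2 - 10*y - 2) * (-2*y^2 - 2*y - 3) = -2*y^4 + 18*y^3 + 21*y^2 + 34*y + 6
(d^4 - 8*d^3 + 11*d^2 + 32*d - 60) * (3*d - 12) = 3*d^5 - 36*d^4 + 129*d^3 - 36*d^2 - 564*d + 720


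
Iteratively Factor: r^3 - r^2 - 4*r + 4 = (r - 2)*(r^2 + r - 2) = (r - 2)*(r + 2)*(r - 1)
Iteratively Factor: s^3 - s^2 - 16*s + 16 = (s + 4)*(s^2 - 5*s + 4) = (s - 1)*(s + 4)*(s - 4)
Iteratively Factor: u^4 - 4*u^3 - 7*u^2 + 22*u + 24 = (u + 1)*(u^3 - 5*u^2 - 2*u + 24) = (u - 4)*(u + 1)*(u^2 - u - 6) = (u - 4)*(u - 3)*(u + 1)*(u + 2)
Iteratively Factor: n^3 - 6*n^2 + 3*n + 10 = (n - 5)*(n^2 - n - 2) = (n - 5)*(n - 2)*(n + 1)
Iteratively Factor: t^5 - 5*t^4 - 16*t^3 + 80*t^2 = (t)*(t^4 - 5*t^3 - 16*t^2 + 80*t) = t*(t - 4)*(t^3 - t^2 - 20*t) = t*(t - 5)*(t - 4)*(t^2 + 4*t) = t^2*(t - 5)*(t - 4)*(t + 4)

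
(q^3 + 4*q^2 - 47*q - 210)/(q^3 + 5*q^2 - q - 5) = (q^2 - q - 42)/(q^2 - 1)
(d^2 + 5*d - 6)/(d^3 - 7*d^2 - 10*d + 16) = (d + 6)/(d^2 - 6*d - 16)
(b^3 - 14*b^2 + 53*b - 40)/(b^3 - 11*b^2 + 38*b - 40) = (b^2 - 9*b + 8)/(b^2 - 6*b + 8)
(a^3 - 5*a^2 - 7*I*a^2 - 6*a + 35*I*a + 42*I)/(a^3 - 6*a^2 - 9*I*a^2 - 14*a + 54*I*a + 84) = (a + 1)/(a - 2*I)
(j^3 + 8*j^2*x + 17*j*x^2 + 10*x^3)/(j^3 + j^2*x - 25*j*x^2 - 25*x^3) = (-j - 2*x)/(-j + 5*x)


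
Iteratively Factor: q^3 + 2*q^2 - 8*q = (q)*(q^2 + 2*q - 8) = q*(q - 2)*(q + 4)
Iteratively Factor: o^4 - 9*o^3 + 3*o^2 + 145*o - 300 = (o + 4)*(o^3 - 13*o^2 + 55*o - 75) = (o - 3)*(o + 4)*(o^2 - 10*o + 25) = (o - 5)*(o - 3)*(o + 4)*(o - 5)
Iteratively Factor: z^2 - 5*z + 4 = (z - 1)*(z - 4)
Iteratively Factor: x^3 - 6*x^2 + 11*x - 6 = (x - 1)*(x^2 - 5*x + 6) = (x - 2)*(x - 1)*(x - 3)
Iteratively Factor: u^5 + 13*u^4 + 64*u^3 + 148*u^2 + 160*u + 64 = (u + 2)*(u^4 + 11*u^3 + 42*u^2 + 64*u + 32) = (u + 2)*(u + 4)*(u^3 + 7*u^2 + 14*u + 8) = (u + 2)*(u + 4)^2*(u^2 + 3*u + 2) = (u + 2)^2*(u + 4)^2*(u + 1)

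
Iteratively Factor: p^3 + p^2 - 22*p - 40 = (p + 4)*(p^2 - 3*p - 10) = (p - 5)*(p + 4)*(p + 2)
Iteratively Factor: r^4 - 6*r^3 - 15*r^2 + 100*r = (r - 5)*(r^3 - r^2 - 20*r) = r*(r - 5)*(r^2 - r - 20) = r*(r - 5)*(r + 4)*(r - 5)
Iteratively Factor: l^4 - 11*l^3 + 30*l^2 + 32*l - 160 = (l - 4)*(l^3 - 7*l^2 + 2*l + 40) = (l - 5)*(l - 4)*(l^2 - 2*l - 8) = (l - 5)*(l - 4)*(l + 2)*(l - 4)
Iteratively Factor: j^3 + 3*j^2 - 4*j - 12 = (j + 3)*(j^2 - 4) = (j - 2)*(j + 3)*(j + 2)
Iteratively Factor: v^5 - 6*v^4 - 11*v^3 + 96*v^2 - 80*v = (v - 5)*(v^4 - v^3 - 16*v^2 + 16*v) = (v - 5)*(v + 4)*(v^3 - 5*v^2 + 4*v) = (v - 5)*(v - 4)*(v + 4)*(v^2 - v) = v*(v - 5)*(v - 4)*(v + 4)*(v - 1)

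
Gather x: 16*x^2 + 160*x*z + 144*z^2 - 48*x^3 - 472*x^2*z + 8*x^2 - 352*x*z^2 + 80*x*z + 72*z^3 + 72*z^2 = -48*x^3 + x^2*(24 - 472*z) + x*(-352*z^2 + 240*z) + 72*z^3 + 216*z^2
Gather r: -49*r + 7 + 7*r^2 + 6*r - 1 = 7*r^2 - 43*r + 6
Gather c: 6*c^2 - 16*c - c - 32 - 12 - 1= 6*c^2 - 17*c - 45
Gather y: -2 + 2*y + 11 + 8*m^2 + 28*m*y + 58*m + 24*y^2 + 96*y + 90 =8*m^2 + 58*m + 24*y^2 + y*(28*m + 98) + 99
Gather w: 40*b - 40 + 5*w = 40*b + 5*w - 40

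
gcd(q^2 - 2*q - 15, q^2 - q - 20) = q - 5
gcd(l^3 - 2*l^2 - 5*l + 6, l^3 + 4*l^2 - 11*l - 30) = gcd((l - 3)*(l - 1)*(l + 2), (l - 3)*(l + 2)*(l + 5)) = l^2 - l - 6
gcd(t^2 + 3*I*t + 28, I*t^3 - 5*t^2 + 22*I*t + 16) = 1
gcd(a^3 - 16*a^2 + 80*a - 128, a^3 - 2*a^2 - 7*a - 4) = a - 4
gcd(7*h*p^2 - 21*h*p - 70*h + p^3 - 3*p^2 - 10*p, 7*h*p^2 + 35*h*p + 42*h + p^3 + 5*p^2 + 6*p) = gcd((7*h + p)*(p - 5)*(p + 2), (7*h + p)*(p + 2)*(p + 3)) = 7*h*p + 14*h + p^2 + 2*p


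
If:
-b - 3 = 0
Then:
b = -3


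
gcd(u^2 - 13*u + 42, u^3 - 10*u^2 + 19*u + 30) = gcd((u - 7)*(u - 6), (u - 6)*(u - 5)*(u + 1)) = u - 6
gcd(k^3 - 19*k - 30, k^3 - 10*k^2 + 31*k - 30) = k - 5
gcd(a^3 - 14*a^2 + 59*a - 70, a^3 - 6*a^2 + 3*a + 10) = a^2 - 7*a + 10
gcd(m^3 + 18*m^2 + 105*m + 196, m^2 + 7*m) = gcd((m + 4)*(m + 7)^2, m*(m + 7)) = m + 7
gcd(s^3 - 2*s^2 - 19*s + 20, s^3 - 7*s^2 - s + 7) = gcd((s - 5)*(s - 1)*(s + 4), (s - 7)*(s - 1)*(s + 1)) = s - 1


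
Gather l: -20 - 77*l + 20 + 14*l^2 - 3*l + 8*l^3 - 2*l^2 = 8*l^3 + 12*l^2 - 80*l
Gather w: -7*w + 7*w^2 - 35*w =7*w^2 - 42*w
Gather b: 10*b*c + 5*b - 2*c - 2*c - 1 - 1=b*(10*c + 5) - 4*c - 2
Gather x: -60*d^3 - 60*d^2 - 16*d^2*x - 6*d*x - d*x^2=-60*d^3 - 60*d^2 - d*x^2 + x*(-16*d^2 - 6*d)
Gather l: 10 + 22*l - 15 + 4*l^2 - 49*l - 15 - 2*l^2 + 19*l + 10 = 2*l^2 - 8*l - 10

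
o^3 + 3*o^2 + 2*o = o*(o + 1)*(o + 2)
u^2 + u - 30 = (u - 5)*(u + 6)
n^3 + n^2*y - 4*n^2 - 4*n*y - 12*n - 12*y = (n - 6)*(n + 2)*(n + y)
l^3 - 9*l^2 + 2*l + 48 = (l - 8)*(l - 3)*(l + 2)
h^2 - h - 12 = (h - 4)*(h + 3)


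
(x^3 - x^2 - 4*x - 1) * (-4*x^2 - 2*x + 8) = -4*x^5 + 2*x^4 + 26*x^3 + 4*x^2 - 30*x - 8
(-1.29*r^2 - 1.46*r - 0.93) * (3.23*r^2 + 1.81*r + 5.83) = -4.1667*r^4 - 7.0507*r^3 - 13.1672*r^2 - 10.1951*r - 5.4219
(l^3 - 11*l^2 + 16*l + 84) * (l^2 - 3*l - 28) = l^5 - 14*l^4 + 21*l^3 + 344*l^2 - 700*l - 2352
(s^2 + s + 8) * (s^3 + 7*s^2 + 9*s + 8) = s^5 + 8*s^4 + 24*s^3 + 73*s^2 + 80*s + 64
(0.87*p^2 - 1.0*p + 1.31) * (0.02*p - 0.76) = 0.0174*p^3 - 0.6812*p^2 + 0.7862*p - 0.9956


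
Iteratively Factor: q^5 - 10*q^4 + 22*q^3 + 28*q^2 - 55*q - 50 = (q + 1)*(q^4 - 11*q^3 + 33*q^2 - 5*q - 50) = (q + 1)^2*(q^3 - 12*q^2 + 45*q - 50) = (q - 2)*(q + 1)^2*(q^2 - 10*q + 25) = (q - 5)*(q - 2)*(q + 1)^2*(q - 5)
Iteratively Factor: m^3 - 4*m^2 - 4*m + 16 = (m - 4)*(m^2 - 4) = (m - 4)*(m - 2)*(m + 2)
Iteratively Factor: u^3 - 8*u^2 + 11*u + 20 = (u - 5)*(u^2 - 3*u - 4) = (u - 5)*(u - 4)*(u + 1)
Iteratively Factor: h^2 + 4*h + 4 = (h + 2)*(h + 2)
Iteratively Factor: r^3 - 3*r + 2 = (r - 1)*(r^2 + r - 2) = (r - 1)*(r + 2)*(r - 1)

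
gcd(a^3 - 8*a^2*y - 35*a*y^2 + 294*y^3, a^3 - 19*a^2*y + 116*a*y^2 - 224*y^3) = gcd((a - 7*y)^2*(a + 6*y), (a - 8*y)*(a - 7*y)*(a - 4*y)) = -a + 7*y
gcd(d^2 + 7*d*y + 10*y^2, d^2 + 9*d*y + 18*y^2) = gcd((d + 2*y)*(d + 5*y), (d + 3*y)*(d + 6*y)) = 1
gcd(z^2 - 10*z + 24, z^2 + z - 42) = z - 6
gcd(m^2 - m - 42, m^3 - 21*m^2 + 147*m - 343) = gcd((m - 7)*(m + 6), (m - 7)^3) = m - 7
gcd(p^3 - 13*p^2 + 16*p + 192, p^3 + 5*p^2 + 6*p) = p + 3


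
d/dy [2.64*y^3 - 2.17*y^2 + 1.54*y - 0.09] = 7.92*y^2 - 4.34*y + 1.54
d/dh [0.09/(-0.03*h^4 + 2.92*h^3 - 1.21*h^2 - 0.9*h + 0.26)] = (0.0108*h^3 - 0.7884*h^2 + 0.2178*h + 0.081)/(0.03*h^4 - 2.92*h^3 + 1.21*h^2 + 0.9*h - 0.26)^2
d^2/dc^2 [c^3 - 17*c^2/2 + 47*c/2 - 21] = 6*c - 17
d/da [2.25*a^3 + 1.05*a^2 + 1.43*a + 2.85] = 6.75*a^2 + 2.1*a + 1.43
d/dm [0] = 0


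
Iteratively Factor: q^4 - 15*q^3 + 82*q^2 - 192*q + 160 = (q - 5)*(q^3 - 10*q^2 + 32*q - 32) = (q - 5)*(q - 2)*(q^2 - 8*q + 16) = (q - 5)*(q - 4)*(q - 2)*(q - 4)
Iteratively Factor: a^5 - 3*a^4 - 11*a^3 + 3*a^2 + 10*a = (a - 1)*(a^4 - 2*a^3 - 13*a^2 - 10*a) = (a - 1)*(a + 2)*(a^3 - 4*a^2 - 5*a) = (a - 1)*(a + 1)*(a + 2)*(a^2 - 5*a) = (a - 5)*(a - 1)*(a + 1)*(a + 2)*(a)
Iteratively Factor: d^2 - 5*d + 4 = (d - 1)*(d - 4)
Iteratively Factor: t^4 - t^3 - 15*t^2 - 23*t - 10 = (t - 5)*(t^3 + 4*t^2 + 5*t + 2) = (t - 5)*(t + 1)*(t^2 + 3*t + 2) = (t - 5)*(t + 1)*(t + 2)*(t + 1)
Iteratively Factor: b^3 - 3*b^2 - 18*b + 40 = (b - 5)*(b^2 + 2*b - 8) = (b - 5)*(b - 2)*(b + 4)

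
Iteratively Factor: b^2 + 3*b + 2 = (b + 1)*(b + 2)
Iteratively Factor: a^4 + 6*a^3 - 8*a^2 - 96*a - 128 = (a + 4)*(a^3 + 2*a^2 - 16*a - 32) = (a + 2)*(a + 4)*(a^2 - 16) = (a - 4)*(a + 2)*(a + 4)*(a + 4)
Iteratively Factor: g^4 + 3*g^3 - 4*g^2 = (g - 1)*(g^3 + 4*g^2) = g*(g - 1)*(g^2 + 4*g) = g^2*(g - 1)*(g + 4)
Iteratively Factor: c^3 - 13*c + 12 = (c - 1)*(c^2 + c - 12) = (c - 1)*(c + 4)*(c - 3)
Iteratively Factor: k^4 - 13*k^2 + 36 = (k - 3)*(k^3 + 3*k^2 - 4*k - 12) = (k - 3)*(k - 2)*(k^2 + 5*k + 6) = (k - 3)*(k - 2)*(k + 2)*(k + 3)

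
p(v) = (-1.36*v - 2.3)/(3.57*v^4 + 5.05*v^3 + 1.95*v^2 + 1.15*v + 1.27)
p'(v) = (-1.36*v - 2.3)*(-14.28*v^3 - 15.15*v^2 - 3.9*v - 1.15)/(3.57*v^4 + 5.05*v^3 + 1.95*v^2 + 1.15*v + 1.27)^2 - 1.36/(3.57*v^4 + 5.05*v^3 + 1.95*v^2 + 1.15*v + 1.27) = (14.5656*v^4 + 46.58*v^3 + 37.497*v^2 + 8.97*v + 0.9178)/(12.7449*v^8 + 36.057*v^7 + 39.4255*v^6 + 27.906*v^5 + 24.4853*v^4 + 17.312*v^3 + 6.2755*v^2 + 2.921*v + 1.6129)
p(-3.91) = 0.01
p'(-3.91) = 0.00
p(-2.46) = 0.02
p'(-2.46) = 0.01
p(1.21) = -0.18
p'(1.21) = 0.37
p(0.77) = -0.49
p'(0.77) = 1.20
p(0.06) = -1.77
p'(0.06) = 0.88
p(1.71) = -0.07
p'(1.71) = 0.12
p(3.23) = -0.01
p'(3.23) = 0.01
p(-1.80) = 0.01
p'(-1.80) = -0.07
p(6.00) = -0.00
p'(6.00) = 0.00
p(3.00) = -0.01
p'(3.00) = 0.01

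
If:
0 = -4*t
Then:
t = 0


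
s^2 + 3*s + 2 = (s + 1)*(s + 2)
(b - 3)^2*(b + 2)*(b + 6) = b^4 + 2*b^3 - 27*b^2 + 108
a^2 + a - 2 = (a - 1)*(a + 2)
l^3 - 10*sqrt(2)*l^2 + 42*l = l*(l - 7*sqrt(2))*(l - 3*sqrt(2))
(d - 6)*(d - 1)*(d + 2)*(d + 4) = d^4 - d^3 - 28*d^2 - 20*d + 48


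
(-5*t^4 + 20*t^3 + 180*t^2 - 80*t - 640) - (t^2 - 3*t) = -5*t^4 + 20*t^3 + 179*t^2 - 77*t - 640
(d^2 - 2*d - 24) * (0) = 0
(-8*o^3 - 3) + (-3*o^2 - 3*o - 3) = -8*o^3 - 3*o^2 - 3*o - 6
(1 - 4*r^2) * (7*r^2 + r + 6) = -28*r^4 - 4*r^3 - 17*r^2 + r + 6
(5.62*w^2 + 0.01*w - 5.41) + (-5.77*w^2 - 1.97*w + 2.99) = -0.149999999999999*w^2 - 1.96*w - 2.42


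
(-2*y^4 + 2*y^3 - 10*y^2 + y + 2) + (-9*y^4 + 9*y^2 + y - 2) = -11*y^4 + 2*y^3 - y^2 + 2*y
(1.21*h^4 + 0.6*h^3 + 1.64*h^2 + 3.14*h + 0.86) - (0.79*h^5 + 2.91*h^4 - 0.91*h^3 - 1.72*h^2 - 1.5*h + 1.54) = -0.79*h^5 - 1.7*h^4 + 1.51*h^3 + 3.36*h^2 + 4.64*h - 0.68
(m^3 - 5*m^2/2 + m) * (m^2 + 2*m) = m^5 - m^4/2 - 4*m^3 + 2*m^2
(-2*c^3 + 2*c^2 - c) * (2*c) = -4*c^4 + 4*c^3 - 2*c^2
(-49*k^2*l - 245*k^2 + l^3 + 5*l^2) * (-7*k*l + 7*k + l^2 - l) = 343*k^3*l^2 + 1372*k^3*l - 1715*k^3 - 49*k^2*l^3 - 196*k^2*l^2 + 245*k^2*l - 7*k*l^4 - 28*k*l^3 + 35*k*l^2 + l^5 + 4*l^4 - 5*l^3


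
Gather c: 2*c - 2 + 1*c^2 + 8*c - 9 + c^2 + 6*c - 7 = 2*c^2 + 16*c - 18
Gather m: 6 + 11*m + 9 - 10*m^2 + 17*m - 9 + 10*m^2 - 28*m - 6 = 0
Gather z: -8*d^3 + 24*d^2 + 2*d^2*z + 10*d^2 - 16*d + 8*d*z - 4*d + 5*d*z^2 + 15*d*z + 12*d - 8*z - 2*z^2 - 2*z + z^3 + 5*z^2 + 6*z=-8*d^3 + 34*d^2 - 8*d + z^3 + z^2*(5*d + 3) + z*(2*d^2 + 23*d - 4)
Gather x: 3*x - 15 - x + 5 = 2*x - 10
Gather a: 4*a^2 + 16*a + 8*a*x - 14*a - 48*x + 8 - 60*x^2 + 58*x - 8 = 4*a^2 + a*(8*x + 2) - 60*x^2 + 10*x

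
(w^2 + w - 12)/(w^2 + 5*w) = (w^2 + w - 12)/(w*(w + 5))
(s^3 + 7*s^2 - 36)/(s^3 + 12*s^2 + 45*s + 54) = (s - 2)/(s + 3)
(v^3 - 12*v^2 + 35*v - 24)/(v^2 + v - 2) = (v^2 - 11*v + 24)/(v + 2)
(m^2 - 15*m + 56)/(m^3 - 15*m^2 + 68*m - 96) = (m - 7)/(m^2 - 7*m + 12)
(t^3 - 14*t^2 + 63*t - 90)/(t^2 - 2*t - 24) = (t^2 - 8*t + 15)/(t + 4)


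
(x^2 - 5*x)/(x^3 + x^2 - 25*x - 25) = x/(x^2 + 6*x + 5)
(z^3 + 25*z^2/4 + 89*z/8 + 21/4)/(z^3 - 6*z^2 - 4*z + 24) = (8*z^2 + 34*z + 21)/(8*(z^2 - 8*z + 12))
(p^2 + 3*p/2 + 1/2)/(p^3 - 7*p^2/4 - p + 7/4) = 2*(2*p + 1)/(4*p^2 - 11*p + 7)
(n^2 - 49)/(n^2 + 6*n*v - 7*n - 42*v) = (n + 7)/(n + 6*v)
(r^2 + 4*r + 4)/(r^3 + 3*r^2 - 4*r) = (r^2 + 4*r + 4)/(r*(r^2 + 3*r - 4))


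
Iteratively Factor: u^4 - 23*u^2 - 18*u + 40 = (u - 5)*(u^3 + 5*u^2 + 2*u - 8) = (u - 5)*(u + 2)*(u^2 + 3*u - 4) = (u - 5)*(u + 2)*(u + 4)*(u - 1)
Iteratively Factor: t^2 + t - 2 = (t - 1)*(t + 2)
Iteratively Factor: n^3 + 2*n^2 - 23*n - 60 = (n + 3)*(n^2 - n - 20) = (n + 3)*(n + 4)*(n - 5)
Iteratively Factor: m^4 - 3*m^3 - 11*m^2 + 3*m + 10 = (m - 1)*(m^3 - 2*m^2 - 13*m - 10) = (m - 1)*(m + 2)*(m^2 - 4*m - 5) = (m - 5)*(m - 1)*(m + 2)*(m + 1)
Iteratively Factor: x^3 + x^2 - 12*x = (x)*(x^2 + x - 12) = x*(x + 4)*(x - 3)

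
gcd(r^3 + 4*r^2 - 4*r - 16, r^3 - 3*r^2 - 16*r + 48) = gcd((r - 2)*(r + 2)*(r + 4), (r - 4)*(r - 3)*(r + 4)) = r + 4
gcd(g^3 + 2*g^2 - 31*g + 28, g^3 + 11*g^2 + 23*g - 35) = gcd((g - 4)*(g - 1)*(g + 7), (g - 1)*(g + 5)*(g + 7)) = g^2 + 6*g - 7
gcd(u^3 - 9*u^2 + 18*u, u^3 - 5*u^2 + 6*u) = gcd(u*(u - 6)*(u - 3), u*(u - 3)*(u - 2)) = u^2 - 3*u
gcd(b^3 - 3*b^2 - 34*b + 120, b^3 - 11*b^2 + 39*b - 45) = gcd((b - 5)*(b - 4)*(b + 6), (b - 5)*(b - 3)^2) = b - 5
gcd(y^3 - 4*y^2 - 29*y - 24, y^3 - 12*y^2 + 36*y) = 1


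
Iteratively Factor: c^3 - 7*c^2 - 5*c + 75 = (c - 5)*(c^2 - 2*c - 15) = (c - 5)^2*(c + 3)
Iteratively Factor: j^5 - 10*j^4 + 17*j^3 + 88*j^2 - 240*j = (j - 4)*(j^4 - 6*j^3 - 7*j^2 + 60*j) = (j - 4)*(j + 3)*(j^3 - 9*j^2 + 20*j) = (j - 5)*(j - 4)*(j + 3)*(j^2 - 4*j) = (j - 5)*(j - 4)^2*(j + 3)*(j)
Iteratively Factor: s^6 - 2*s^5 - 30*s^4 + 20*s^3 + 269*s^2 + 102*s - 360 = (s + 3)*(s^5 - 5*s^4 - 15*s^3 + 65*s^2 + 74*s - 120) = (s - 5)*(s + 3)*(s^4 - 15*s^2 - 10*s + 24) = (s - 5)*(s + 3)^2*(s^3 - 3*s^2 - 6*s + 8) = (s - 5)*(s + 2)*(s + 3)^2*(s^2 - 5*s + 4) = (s - 5)*(s - 4)*(s + 2)*(s + 3)^2*(s - 1)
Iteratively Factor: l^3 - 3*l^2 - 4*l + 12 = (l + 2)*(l^2 - 5*l + 6) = (l - 2)*(l + 2)*(l - 3)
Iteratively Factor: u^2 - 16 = (u - 4)*(u + 4)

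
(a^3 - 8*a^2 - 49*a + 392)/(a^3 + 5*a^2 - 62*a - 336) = (a - 7)/(a + 6)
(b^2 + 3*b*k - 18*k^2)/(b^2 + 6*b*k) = (b - 3*k)/b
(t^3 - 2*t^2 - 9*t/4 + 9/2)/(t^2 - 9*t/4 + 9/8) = 2*(2*t^2 - t - 6)/(4*t - 3)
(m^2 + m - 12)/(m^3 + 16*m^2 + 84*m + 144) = (m - 3)/(m^2 + 12*m + 36)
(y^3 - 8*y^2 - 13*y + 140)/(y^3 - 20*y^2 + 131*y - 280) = (y + 4)/(y - 8)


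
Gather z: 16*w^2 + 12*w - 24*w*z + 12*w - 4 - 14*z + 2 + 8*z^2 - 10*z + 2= 16*w^2 + 24*w + 8*z^2 + z*(-24*w - 24)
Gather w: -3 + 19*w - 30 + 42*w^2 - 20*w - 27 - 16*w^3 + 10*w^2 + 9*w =-16*w^3 + 52*w^2 + 8*w - 60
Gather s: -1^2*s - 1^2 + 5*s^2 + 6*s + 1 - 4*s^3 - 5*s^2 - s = -4*s^3 + 4*s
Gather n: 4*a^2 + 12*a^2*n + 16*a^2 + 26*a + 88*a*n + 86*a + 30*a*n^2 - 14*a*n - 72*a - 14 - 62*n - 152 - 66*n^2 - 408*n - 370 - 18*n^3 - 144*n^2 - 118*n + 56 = 20*a^2 + 40*a - 18*n^3 + n^2*(30*a - 210) + n*(12*a^2 + 74*a - 588) - 480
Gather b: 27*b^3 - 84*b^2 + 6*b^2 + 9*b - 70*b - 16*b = 27*b^3 - 78*b^2 - 77*b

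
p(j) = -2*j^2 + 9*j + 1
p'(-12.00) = 57.00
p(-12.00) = -395.00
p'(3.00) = -3.00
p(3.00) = 10.00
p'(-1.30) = 14.20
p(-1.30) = -14.08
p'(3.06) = -3.24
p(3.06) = 9.81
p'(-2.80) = 20.20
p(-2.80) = -39.88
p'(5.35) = -12.40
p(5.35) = -8.09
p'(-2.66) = 19.64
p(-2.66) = -37.09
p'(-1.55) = 15.20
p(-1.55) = -17.76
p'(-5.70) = 31.80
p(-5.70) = -115.28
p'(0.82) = 5.72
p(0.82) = 7.04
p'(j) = 9 - 4*j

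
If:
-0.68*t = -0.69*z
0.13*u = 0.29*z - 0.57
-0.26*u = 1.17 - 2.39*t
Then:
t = 0.02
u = -4.35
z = 0.02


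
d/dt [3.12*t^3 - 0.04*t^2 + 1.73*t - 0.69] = 9.36*t^2 - 0.08*t + 1.73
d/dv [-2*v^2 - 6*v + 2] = -4*v - 6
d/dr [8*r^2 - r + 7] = 16*r - 1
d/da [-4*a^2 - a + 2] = -8*a - 1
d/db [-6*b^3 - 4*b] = -18*b^2 - 4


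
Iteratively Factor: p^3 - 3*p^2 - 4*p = (p)*(p^2 - 3*p - 4) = p*(p - 4)*(p + 1)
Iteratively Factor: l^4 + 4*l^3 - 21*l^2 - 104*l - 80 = (l + 4)*(l^3 - 21*l - 20) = (l + 4)^2*(l^2 - 4*l - 5) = (l - 5)*(l + 4)^2*(l + 1)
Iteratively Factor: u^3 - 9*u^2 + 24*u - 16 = (u - 4)*(u^2 - 5*u + 4) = (u - 4)*(u - 1)*(u - 4)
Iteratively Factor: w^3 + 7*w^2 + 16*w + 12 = (w + 2)*(w^2 + 5*w + 6) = (w + 2)^2*(w + 3)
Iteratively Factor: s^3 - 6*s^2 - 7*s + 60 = (s - 5)*(s^2 - s - 12) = (s - 5)*(s + 3)*(s - 4)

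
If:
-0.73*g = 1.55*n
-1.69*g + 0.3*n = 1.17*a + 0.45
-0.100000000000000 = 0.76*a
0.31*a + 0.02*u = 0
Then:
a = -0.13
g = -0.16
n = 0.08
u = 2.04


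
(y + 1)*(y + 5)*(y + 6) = y^3 + 12*y^2 + 41*y + 30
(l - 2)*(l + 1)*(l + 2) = l^3 + l^2 - 4*l - 4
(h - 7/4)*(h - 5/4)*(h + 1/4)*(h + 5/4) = h^4 - 3*h^3/2 - 2*h^2 + 75*h/32 + 175/256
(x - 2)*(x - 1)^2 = x^3 - 4*x^2 + 5*x - 2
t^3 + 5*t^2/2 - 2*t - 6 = (t - 3/2)*(t + 2)^2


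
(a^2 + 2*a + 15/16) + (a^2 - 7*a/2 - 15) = 2*a^2 - 3*a/2 - 225/16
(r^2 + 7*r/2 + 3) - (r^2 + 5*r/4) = 9*r/4 + 3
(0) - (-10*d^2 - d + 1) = 10*d^2 + d - 1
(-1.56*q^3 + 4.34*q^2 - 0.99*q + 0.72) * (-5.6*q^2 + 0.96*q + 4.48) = 8.736*q^5 - 25.8016*q^4 + 2.7216*q^3 + 14.4608*q^2 - 3.744*q + 3.2256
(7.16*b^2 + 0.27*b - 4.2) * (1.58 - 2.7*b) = -19.332*b^3 + 10.5838*b^2 + 11.7666*b - 6.636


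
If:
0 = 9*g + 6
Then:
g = -2/3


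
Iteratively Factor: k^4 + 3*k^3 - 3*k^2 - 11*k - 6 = (k + 3)*(k^3 - 3*k - 2) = (k + 1)*(k + 3)*(k^2 - k - 2) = (k + 1)^2*(k + 3)*(k - 2)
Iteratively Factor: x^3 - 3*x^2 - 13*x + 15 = (x - 5)*(x^2 + 2*x - 3) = (x - 5)*(x + 3)*(x - 1)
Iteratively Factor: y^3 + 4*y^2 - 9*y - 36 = (y - 3)*(y^2 + 7*y + 12) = (y - 3)*(y + 4)*(y + 3)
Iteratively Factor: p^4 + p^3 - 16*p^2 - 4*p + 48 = (p + 4)*(p^3 - 3*p^2 - 4*p + 12) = (p - 2)*(p + 4)*(p^2 - p - 6) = (p - 2)*(p + 2)*(p + 4)*(p - 3)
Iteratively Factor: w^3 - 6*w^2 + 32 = (w - 4)*(w^2 - 2*w - 8) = (w - 4)*(w + 2)*(w - 4)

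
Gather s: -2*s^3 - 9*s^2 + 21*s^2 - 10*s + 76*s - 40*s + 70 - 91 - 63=-2*s^3 + 12*s^2 + 26*s - 84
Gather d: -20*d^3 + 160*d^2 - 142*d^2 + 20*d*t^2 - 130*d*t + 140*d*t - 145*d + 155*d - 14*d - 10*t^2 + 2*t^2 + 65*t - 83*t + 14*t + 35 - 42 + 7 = -20*d^3 + 18*d^2 + d*(20*t^2 + 10*t - 4) - 8*t^2 - 4*t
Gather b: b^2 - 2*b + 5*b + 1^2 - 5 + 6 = b^2 + 3*b + 2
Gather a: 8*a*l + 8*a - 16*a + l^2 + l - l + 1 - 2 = a*(8*l - 8) + l^2 - 1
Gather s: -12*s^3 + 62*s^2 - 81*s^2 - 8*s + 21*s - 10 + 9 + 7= -12*s^3 - 19*s^2 + 13*s + 6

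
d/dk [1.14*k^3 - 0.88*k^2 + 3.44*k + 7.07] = 3.42*k^2 - 1.76*k + 3.44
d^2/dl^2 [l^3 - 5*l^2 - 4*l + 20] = 6*l - 10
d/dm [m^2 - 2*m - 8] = 2*m - 2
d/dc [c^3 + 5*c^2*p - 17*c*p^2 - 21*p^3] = 3*c^2 + 10*c*p - 17*p^2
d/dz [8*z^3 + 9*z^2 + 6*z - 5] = 24*z^2 + 18*z + 6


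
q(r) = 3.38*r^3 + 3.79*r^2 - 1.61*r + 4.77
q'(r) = 10.14*r^2 + 7.58*r - 1.61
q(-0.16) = 5.11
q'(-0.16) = -2.56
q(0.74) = 7.02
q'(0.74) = 9.55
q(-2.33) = -13.66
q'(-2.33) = 35.78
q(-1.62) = 2.95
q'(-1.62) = 12.72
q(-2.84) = -37.51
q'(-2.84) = 58.65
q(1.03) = 10.83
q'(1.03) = 16.95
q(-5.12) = -341.29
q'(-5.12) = 225.39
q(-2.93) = -43.00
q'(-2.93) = 63.23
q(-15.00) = -10525.83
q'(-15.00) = 2166.19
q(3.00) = 125.31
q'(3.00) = 112.39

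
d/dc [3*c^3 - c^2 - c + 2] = 9*c^2 - 2*c - 1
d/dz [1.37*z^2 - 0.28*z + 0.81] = 2.74*z - 0.28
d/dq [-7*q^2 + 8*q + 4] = 8 - 14*q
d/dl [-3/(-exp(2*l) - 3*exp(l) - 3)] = (-6*exp(l) - 9)*exp(l)/(exp(2*l) + 3*exp(l) + 3)^2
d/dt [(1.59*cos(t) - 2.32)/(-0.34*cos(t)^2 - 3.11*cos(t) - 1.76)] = (-0.5406*cos(t)^2 + 1.5776*cos(t) + 10.0136)*sin(t)/(0.1156*cos(t)^4 + 2.1148*cos(t)^3 + 10.8689*cos(t)^2 + 10.9472*cos(t) + 3.0976)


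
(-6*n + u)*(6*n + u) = -36*n^2 + u^2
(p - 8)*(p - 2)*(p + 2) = p^3 - 8*p^2 - 4*p + 32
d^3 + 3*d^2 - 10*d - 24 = (d - 3)*(d + 2)*(d + 4)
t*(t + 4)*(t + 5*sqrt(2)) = t^3 + 4*t^2 + 5*sqrt(2)*t^2 + 20*sqrt(2)*t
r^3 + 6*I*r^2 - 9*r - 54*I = (r - 3)*(r + 3)*(r + 6*I)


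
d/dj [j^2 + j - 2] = 2*j + 1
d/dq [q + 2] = 1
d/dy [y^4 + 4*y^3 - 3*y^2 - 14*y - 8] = 4*y^3 + 12*y^2 - 6*y - 14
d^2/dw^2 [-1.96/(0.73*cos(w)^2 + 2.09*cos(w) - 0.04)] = (4.177936*(1 - cos(w)^2)^2 + 8.971116*cos(w)^3 + 10.879372*cos(w)^2 - 17.778376*cos(w) - 21.415352)/(0.73*cos(w)^2 + 2.09*cos(w) - 0.04)^3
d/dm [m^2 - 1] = 2*m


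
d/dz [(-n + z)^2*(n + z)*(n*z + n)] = n*(n - z)*((n - z)*(n + z) + (n - z)*(z + 1) - 2*(n + z)*(z + 1))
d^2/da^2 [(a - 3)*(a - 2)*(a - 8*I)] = 6*a - 10 - 16*I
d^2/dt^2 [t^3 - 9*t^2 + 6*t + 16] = 6*t - 18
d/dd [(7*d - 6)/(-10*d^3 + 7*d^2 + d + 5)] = (-70*d^3 + 49*d^2 + 7*d - (7*d - 6)*(-30*d^2 + 14*d + 1) + 35)/(-10*d^3 + 7*d^2 + d + 5)^2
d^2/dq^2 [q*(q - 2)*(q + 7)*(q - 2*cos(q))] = 2*q^3*cos(q) + 12*q^2*sin(q) + 10*q^2*cos(q) + 12*q^2 - 40*sqrt(2)*q*cos(q + pi/4) + 30*q - 56*sin(q) - 20*cos(q) - 28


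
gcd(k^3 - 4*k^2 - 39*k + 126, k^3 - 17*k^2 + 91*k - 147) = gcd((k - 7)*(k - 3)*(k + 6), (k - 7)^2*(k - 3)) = k^2 - 10*k + 21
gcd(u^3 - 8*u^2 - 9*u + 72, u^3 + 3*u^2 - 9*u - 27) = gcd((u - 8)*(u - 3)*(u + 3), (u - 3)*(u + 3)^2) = u^2 - 9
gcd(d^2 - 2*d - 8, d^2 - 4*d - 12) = d + 2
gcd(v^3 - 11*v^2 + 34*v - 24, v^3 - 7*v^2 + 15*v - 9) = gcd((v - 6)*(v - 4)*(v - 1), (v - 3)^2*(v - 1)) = v - 1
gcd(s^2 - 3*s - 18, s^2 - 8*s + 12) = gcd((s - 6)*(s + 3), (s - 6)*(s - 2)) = s - 6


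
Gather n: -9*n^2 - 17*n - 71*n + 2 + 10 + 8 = -9*n^2 - 88*n + 20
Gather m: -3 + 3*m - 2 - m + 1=2*m - 4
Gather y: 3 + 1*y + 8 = y + 11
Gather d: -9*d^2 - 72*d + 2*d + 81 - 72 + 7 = -9*d^2 - 70*d + 16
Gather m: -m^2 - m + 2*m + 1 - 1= -m^2 + m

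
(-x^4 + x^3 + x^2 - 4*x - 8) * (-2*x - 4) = 2*x^5 + 2*x^4 - 6*x^3 + 4*x^2 + 32*x + 32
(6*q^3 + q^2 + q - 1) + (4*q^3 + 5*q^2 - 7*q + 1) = 10*q^3 + 6*q^2 - 6*q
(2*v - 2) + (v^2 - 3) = v^2 + 2*v - 5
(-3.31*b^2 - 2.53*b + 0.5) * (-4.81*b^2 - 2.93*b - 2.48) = 15.9211*b^4 + 21.8676*b^3 + 13.2167*b^2 + 4.8094*b - 1.24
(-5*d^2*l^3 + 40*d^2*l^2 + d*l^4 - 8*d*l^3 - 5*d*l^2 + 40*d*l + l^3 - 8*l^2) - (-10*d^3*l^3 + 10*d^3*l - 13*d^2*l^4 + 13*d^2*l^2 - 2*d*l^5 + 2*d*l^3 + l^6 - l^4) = 10*d^3*l^3 - 10*d^3*l + 13*d^2*l^4 - 5*d^2*l^3 + 27*d^2*l^2 + 2*d*l^5 + d*l^4 - 10*d*l^3 - 5*d*l^2 + 40*d*l - l^6 + l^4 + l^3 - 8*l^2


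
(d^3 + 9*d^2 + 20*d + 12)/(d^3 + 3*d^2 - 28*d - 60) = (d + 1)/(d - 5)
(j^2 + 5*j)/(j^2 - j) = (j + 5)/(j - 1)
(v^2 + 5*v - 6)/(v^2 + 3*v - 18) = (v - 1)/(v - 3)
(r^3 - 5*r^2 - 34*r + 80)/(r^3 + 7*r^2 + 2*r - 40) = (r - 8)/(r + 4)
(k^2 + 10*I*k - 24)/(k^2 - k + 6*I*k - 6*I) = (k + 4*I)/(k - 1)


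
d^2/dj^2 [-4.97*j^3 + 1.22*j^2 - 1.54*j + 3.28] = 2.44 - 29.82*j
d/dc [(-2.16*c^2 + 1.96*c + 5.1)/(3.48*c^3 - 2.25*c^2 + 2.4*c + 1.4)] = (7.5168*c^4 - 13.6416*c^3 - 54.018*c^2 + 16.902*c - 9.496)/(12.1104*c^6 - 15.66*c^5 + 21.7665*c^4 - 1.056*c^3 - 0.54*c^2 + 6.72*c + 1.96)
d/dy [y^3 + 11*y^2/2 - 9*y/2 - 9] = 3*y^2 + 11*y - 9/2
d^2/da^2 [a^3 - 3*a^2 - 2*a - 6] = 6*a - 6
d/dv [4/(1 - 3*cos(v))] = -12*sin(v)/(3*cos(v) - 1)^2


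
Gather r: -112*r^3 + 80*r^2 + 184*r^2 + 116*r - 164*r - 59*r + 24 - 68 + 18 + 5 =-112*r^3 + 264*r^2 - 107*r - 21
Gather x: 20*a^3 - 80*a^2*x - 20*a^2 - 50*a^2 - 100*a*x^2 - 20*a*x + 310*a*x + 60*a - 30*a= 20*a^3 - 70*a^2 - 100*a*x^2 + 30*a + x*(-80*a^2 + 290*a)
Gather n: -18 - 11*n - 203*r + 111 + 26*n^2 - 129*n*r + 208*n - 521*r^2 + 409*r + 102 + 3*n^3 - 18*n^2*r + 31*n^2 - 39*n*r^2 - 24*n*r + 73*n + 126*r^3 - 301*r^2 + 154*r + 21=3*n^3 + n^2*(57 - 18*r) + n*(-39*r^2 - 153*r + 270) + 126*r^3 - 822*r^2 + 360*r + 216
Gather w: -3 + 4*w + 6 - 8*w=3 - 4*w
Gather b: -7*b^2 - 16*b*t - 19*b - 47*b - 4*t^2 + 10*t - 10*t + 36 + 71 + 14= -7*b^2 + b*(-16*t - 66) - 4*t^2 + 121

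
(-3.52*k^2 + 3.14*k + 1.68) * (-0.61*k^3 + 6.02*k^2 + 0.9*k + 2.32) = 2.1472*k^5 - 23.1058*k^4 + 14.71*k^3 + 4.7732*k^2 + 8.7968*k + 3.8976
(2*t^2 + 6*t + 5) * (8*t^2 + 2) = 16*t^4 + 48*t^3 + 44*t^2 + 12*t + 10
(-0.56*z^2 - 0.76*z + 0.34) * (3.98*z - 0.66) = -2.2288*z^3 - 2.6552*z^2 + 1.8548*z - 0.2244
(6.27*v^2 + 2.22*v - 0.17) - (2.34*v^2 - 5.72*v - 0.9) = 3.93*v^2 + 7.94*v + 0.73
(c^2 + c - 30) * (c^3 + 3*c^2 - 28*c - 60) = c^5 + 4*c^4 - 55*c^3 - 178*c^2 + 780*c + 1800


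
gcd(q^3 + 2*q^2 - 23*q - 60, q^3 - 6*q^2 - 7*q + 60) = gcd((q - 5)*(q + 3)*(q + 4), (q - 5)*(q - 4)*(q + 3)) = q^2 - 2*q - 15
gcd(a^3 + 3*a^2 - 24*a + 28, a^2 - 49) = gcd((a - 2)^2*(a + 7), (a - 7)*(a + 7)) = a + 7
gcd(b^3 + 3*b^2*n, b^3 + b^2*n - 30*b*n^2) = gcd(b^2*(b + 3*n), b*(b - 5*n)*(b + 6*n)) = b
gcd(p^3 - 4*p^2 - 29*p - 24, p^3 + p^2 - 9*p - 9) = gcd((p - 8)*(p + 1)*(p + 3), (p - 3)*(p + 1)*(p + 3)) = p^2 + 4*p + 3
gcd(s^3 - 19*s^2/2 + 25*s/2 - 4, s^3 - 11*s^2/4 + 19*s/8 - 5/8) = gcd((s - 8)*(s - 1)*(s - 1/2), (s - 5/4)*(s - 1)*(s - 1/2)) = s^2 - 3*s/2 + 1/2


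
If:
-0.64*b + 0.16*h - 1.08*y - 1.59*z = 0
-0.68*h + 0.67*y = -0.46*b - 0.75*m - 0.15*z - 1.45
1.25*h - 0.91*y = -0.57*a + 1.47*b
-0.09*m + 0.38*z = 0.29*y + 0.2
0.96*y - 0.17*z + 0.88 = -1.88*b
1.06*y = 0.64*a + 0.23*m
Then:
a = 1.25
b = -0.55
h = -1.10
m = -2.74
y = 0.16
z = 0.00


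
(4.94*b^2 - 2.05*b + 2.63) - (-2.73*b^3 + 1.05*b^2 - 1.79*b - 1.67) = 2.73*b^3 + 3.89*b^2 - 0.26*b + 4.3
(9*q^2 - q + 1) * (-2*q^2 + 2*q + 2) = -18*q^4 + 20*q^3 + 14*q^2 + 2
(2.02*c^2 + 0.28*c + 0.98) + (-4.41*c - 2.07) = 2.02*c^2 - 4.13*c - 1.09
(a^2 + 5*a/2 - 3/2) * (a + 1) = a^3 + 7*a^2/2 + a - 3/2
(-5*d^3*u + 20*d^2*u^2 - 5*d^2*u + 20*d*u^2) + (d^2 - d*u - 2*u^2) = -5*d^3*u + 20*d^2*u^2 - 5*d^2*u + d^2 + 20*d*u^2 - d*u - 2*u^2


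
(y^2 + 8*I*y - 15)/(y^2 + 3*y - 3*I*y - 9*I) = (y^2 + 8*I*y - 15)/(y^2 + 3*y*(1 - I) - 9*I)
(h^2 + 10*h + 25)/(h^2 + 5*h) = (h + 5)/h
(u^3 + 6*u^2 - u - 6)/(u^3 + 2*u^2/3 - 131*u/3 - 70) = 3*(u^2 - 1)/(3*u^2 - 16*u - 35)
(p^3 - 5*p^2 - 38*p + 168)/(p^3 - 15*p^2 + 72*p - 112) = (p + 6)/(p - 4)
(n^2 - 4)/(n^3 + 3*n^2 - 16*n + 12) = (n + 2)/(n^2 + 5*n - 6)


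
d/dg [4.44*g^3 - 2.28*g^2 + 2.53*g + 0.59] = 13.32*g^2 - 4.56*g + 2.53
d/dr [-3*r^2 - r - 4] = -6*r - 1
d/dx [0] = 0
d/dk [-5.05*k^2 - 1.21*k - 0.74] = -10.1*k - 1.21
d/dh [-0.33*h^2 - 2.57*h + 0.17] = -0.66*h - 2.57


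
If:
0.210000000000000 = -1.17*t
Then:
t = -0.18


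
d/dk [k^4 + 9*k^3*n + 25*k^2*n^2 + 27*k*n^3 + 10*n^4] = 4*k^3 + 27*k^2*n + 50*k*n^2 + 27*n^3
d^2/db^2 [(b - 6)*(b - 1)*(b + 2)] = 6*b - 10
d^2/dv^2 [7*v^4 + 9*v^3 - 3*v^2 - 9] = 84*v^2 + 54*v - 6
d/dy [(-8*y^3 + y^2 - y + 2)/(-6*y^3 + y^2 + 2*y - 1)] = (-2*y^4 - 44*y^3 + 63*y^2 - 6*y - 3)/(36*y^6 - 12*y^5 - 23*y^4 + 16*y^3 + 2*y^2 - 4*y + 1)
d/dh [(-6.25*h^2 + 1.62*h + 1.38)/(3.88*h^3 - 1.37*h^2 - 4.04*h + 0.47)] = (24.25*h^4 - 12.5712*h^3 + 11.4062*h^2 - 2.0938*h + 6.3366)/(15.0544*h^6 - 10.6312*h^5 - 29.4735*h^4 + 14.7168*h^3 + 15.0338*h^2 - 3.7976*h + 0.2209)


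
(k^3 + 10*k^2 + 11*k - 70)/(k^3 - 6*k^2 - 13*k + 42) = (k^2 + 12*k + 35)/(k^2 - 4*k - 21)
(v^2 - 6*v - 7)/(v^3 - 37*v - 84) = (v + 1)/(v^2 + 7*v + 12)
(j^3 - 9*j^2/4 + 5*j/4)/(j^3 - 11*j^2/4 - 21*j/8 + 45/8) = 2*j*(j - 1)/(2*j^2 - 3*j - 9)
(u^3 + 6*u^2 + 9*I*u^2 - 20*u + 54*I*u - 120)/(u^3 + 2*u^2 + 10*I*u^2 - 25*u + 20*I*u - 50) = (u^2 + u*(6 + 4*I) + 24*I)/(u^2 + u*(2 + 5*I) + 10*I)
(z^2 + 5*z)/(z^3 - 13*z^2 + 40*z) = (z + 5)/(z^2 - 13*z + 40)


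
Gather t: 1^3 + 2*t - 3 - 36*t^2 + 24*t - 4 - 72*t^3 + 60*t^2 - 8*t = -72*t^3 + 24*t^2 + 18*t - 6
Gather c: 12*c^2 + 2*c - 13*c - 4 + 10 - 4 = 12*c^2 - 11*c + 2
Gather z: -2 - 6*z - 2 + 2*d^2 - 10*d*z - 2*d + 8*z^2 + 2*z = 2*d^2 - 2*d + 8*z^2 + z*(-10*d - 4) - 4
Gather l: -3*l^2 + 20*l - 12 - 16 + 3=-3*l^2 + 20*l - 25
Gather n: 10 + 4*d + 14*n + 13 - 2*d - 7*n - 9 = 2*d + 7*n + 14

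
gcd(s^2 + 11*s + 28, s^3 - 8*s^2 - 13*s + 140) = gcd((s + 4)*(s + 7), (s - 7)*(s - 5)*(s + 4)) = s + 4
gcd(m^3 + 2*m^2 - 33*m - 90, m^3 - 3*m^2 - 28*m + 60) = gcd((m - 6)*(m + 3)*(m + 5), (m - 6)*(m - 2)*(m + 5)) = m^2 - m - 30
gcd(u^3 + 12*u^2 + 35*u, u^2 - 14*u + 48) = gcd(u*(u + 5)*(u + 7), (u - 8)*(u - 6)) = 1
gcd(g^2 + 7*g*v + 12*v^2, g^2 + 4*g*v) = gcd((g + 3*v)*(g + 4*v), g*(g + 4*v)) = g + 4*v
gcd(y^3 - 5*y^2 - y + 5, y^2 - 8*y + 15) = y - 5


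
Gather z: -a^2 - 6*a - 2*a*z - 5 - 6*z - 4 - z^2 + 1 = -a^2 - 6*a - z^2 + z*(-2*a - 6) - 8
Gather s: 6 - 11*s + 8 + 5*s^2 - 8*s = 5*s^2 - 19*s + 14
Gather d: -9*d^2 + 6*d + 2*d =-9*d^2 + 8*d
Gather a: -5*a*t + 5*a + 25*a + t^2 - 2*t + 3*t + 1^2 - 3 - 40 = a*(30 - 5*t) + t^2 + t - 42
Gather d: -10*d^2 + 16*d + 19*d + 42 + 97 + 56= -10*d^2 + 35*d + 195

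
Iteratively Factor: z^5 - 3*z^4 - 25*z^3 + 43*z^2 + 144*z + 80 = (z - 5)*(z^4 + 2*z^3 - 15*z^2 - 32*z - 16) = (z - 5)*(z + 1)*(z^3 + z^2 - 16*z - 16) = (z - 5)*(z - 4)*(z + 1)*(z^2 + 5*z + 4) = (z - 5)*(z - 4)*(z + 1)^2*(z + 4)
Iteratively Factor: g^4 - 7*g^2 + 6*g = (g - 1)*(g^3 + g^2 - 6*g) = g*(g - 1)*(g^2 + g - 6) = g*(g - 1)*(g + 3)*(g - 2)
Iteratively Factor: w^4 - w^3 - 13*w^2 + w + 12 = (w - 1)*(w^3 - 13*w - 12) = (w - 4)*(w - 1)*(w^2 + 4*w + 3) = (w - 4)*(w - 1)*(w + 3)*(w + 1)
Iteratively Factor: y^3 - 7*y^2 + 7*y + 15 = (y + 1)*(y^2 - 8*y + 15) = (y - 3)*(y + 1)*(y - 5)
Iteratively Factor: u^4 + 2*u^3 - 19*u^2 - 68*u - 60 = (u + 2)*(u^3 - 19*u - 30) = (u - 5)*(u + 2)*(u^2 + 5*u + 6) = (u - 5)*(u + 2)*(u + 3)*(u + 2)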